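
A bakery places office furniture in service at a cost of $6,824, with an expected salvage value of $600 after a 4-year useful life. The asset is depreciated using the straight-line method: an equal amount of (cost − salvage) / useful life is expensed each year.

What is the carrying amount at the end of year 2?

$3,712

Depreciable base = $6,824 − $600 = $6,224.
Annual expense = $6,224 / 4 = $1,556.
End of year 1: book value $5,268.
End of year 2: book value $3,712.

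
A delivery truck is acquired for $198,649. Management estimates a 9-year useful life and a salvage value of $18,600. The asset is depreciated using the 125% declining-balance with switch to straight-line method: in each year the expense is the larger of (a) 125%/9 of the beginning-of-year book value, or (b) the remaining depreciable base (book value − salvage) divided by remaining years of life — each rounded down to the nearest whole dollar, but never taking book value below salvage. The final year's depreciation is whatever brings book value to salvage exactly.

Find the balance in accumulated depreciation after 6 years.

$125,926

Depreciable base = $198,649 − $18,600 = $180,049.
Year 1: DB = ⌊$198,649 × 125%/9⌋ = $27,590; SL = ⌊$180,049/9⌋ = $20,005 → take DB $27,590. Book value $171,059.
Year 2: DB = ⌊$171,059 × 125%/9⌋ = $23,758; SL = ⌊$152,459/8⌋ = $19,057 → take DB $23,758. Book value $147,301.
Year 3: DB = ⌊$147,301 × 125%/9⌋ = $20,458; SL = ⌊$128,701/7⌋ = $18,385 → take DB $20,458. Book value $126,843.
Year 4: DB = ⌊$126,843 × 125%/9⌋ = $17,617; SL = ⌊$108,243/6⌋ = $18,040 → take SL $18,040. Book value $108,803.
Year 5: DB = ⌊$108,803 × 125%/9⌋ = $15,111; SL = ⌊$90,203/5⌋ = $18,040 → take SL $18,040. Book value $90,763.
Year 6: DB = ⌊$90,763 × 125%/9⌋ = $12,605; SL = ⌊$72,163/4⌋ = $18,040 → take SL $18,040. Book value $72,723.
Accumulated through year 6 = $198,649 − $72,723 = $125,926.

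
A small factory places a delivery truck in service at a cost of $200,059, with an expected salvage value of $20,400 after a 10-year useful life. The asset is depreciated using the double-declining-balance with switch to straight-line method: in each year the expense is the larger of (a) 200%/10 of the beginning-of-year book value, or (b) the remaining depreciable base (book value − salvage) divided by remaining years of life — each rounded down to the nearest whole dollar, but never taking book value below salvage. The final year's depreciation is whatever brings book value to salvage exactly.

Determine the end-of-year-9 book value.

$26,853

Depreciable base = $200,059 − $20,400 = $179,659.
Year 1: DB = ⌊$200,059 × 200%/10⌋ = $40,011; SL = ⌊$179,659/10⌋ = $17,965 → take DB $40,011. Book value $160,048.
Year 2: DB = ⌊$160,048 × 200%/10⌋ = $32,009; SL = ⌊$139,648/9⌋ = $15,516 → take DB $32,009. Book value $128,039.
Year 3: DB = ⌊$128,039 × 200%/10⌋ = $25,607; SL = ⌊$107,639/8⌋ = $13,454 → take DB $25,607. Book value $102,432.
Year 4: DB = ⌊$102,432 × 200%/10⌋ = $20,486; SL = ⌊$82,032/7⌋ = $11,718 → take DB $20,486. Book value $81,946.
Year 5: DB = ⌊$81,946 × 200%/10⌋ = $16,389; SL = ⌊$61,546/6⌋ = $10,257 → take DB $16,389. Book value $65,557.
Year 6: DB = ⌊$65,557 × 200%/10⌋ = $13,111; SL = ⌊$45,157/5⌋ = $9,031 → take DB $13,111. Book value $52,446.
Year 7: DB = ⌊$52,446 × 200%/10⌋ = $10,489; SL = ⌊$32,046/4⌋ = $8,011 → take DB $10,489. Book value $41,957.
Year 8: DB = ⌊$41,957 × 200%/10⌋ = $8,391; SL = ⌊$21,557/3⌋ = $7,185 → take DB $8,391. Book value $33,566.
Year 9: DB = ⌊$33,566 × 200%/10⌋ = $6,713; SL = ⌊$13,166/2⌋ = $6,583 → take DB $6,713. Book value $26,853.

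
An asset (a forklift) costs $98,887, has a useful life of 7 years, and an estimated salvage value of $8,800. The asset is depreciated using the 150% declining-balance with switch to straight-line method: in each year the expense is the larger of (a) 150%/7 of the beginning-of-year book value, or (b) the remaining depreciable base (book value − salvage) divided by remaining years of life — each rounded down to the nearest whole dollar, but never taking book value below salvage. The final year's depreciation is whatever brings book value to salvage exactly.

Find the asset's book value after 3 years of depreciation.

$47,967

Depreciable base = $98,887 − $8,800 = $90,087.
Year 1: DB = ⌊$98,887 × 150%/7⌋ = $21,190; SL = ⌊$90,087/7⌋ = $12,869 → take DB $21,190. Book value $77,697.
Year 2: DB = ⌊$77,697 × 150%/7⌋ = $16,649; SL = ⌊$68,897/6⌋ = $11,482 → take DB $16,649. Book value $61,048.
Year 3: DB = ⌊$61,048 × 150%/7⌋ = $13,081; SL = ⌊$52,248/5⌋ = $10,449 → take DB $13,081. Book value $47,967.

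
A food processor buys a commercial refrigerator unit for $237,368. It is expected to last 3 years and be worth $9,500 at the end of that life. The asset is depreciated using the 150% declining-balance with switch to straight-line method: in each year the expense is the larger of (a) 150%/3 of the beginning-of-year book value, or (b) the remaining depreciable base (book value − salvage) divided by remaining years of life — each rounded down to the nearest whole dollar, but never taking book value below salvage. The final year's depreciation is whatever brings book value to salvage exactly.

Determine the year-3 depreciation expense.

Depreciable base = $237,368 − $9,500 = $227,868.
Year 1: DB = ⌊$237,368 × 150%/3⌋ = $118,684; SL = ⌊$227,868/3⌋ = $75,956 → take DB $118,684. Book value $118,684.
Year 2: DB = ⌊$118,684 × 150%/3⌋ = $59,342; SL = ⌊$109,184/2⌋ = $54,592 → take DB $59,342. Book value $59,342.
Year 3 (final): $59,342 − $9,500 = $49,842. Book value $9,500.

$49,842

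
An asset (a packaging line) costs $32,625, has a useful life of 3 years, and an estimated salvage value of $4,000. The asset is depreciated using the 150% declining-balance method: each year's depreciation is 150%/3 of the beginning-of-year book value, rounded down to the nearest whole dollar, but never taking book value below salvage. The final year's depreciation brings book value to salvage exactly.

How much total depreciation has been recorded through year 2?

$24,468

Depreciable base = $32,625 − $4,000 = $28,625.
Year 1: ⌊$32,625 × 150%/3⌋ = $16,312. Book value $16,313.
Year 2: ⌊$16,313 × 150%/3⌋ = $8,156. Book value $8,157.
Accumulated through year 2 = $32,625 − $8,157 = $24,468.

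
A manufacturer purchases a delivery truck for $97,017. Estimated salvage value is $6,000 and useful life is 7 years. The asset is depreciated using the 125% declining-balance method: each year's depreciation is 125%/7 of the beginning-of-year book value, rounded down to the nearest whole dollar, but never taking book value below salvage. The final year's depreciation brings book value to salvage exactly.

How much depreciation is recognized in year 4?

Depreciable base = $97,017 − $6,000 = $91,017.
Year 1: ⌊$97,017 × 125%/7⌋ = $17,324. Book value $79,693.
Year 2: ⌊$79,693 × 125%/7⌋ = $14,230. Book value $65,463.
Year 3: ⌊$65,463 × 125%/7⌋ = $11,689. Book value $53,774.
Year 4: ⌊$53,774 × 125%/7⌋ = $9,602. Book value $44,172.

$9,602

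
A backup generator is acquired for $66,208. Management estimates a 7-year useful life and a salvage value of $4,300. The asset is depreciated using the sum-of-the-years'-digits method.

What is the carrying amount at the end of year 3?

Depreciable base = $66,208 − $4,300 = $61,908.
Sum of the years' digits = 7+6+5+4+3+2+1 = 28.
Year 1: $61,908 × 7/28 = $15,477. Book value $50,731.
Year 2: $61,908 × 6/28 = $13,266. Book value $37,465.
Year 3: $61,908 × 5/28 = $11,055. Book value $26,410.

$26,410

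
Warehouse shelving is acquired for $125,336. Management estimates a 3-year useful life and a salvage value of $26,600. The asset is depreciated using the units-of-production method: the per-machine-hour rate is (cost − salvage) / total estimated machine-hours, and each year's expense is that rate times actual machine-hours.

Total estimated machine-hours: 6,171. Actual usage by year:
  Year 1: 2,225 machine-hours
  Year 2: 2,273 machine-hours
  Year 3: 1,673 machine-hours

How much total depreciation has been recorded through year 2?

Depreciable base = $125,336 − $26,600 = $98,736.
Rate = $98,736 / 6,171 machine-hours = $16 per machine-hour.
Year 1: 2,225 × $16 = $35,600. Book value $89,736.
Year 2: 2,273 × $16 = $36,368. Book value $53,368.
Accumulated through year 2 = $125,336 − $53,368 = $71,968.

$71,968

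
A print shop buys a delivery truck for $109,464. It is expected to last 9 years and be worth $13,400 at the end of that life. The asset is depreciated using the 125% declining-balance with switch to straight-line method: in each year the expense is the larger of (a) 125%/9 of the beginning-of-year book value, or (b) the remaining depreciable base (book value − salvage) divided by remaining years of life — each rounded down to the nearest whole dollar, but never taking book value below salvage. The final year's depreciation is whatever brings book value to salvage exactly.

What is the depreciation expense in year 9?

$9,358

Depreciable base = $109,464 − $13,400 = $96,064.
Year 1: DB = ⌊$109,464 × 125%/9⌋ = $15,203; SL = ⌊$96,064/9⌋ = $10,673 → take DB $15,203. Book value $94,261.
Year 2: DB = ⌊$94,261 × 125%/9⌋ = $13,091; SL = ⌊$80,861/8⌋ = $10,107 → take DB $13,091. Book value $81,170.
Year 3: DB = ⌊$81,170 × 125%/9⌋ = $11,273; SL = ⌊$67,770/7⌋ = $9,681 → take DB $11,273. Book value $69,897.
Year 4: DB = ⌊$69,897 × 125%/9⌋ = $9,707; SL = ⌊$56,497/6⌋ = $9,416 → take DB $9,707. Book value $60,190.
Year 5: DB = ⌊$60,190 × 125%/9⌋ = $8,359; SL = ⌊$46,790/5⌋ = $9,358 → take SL $9,358. Book value $50,832.
Year 6: DB = ⌊$50,832 × 125%/9⌋ = $7,060; SL = ⌊$37,432/4⌋ = $9,358 → take SL $9,358. Book value $41,474.
Year 7: DB = ⌊$41,474 × 125%/9⌋ = $5,760; SL = ⌊$28,074/3⌋ = $9,358 → take SL $9,358. Book value $32,116.
Year 8: DB = ⌊$32,116 × 125%/9⌋ = $4,460; SL = ⌊$18,716/2⌋ = $9,358 → take SL $9,358. Book value $22,758.
Year 9 (final): $22,758 − $13,400 = $9,358. Book value $13,400.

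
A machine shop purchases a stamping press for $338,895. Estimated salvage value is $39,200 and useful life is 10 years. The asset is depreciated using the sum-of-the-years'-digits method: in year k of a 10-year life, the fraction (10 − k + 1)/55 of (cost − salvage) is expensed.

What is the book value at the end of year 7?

Depreciable base = $338,895 − $39,200 = $299,695.
Sum of the years' digits = 10+9+8+7+6+5+4+3+2+1 = 55.
Year 1: $299,695 × 10/55 = $54,490. Book value $284,405.
Year 2: $299,695 × 9/55 = $49,041. Book value $235,364.
Year 3: $299,695 × 8/55 = $43,592. Book value $191,772.
Year 4: $299,695 × 7/55 = $38,143. Book value $153,629.
Year 5: $299,695 × 6/55 = $32,694. Book value $120,935.
Year 6: $299,695 × 5/55 = $27,245. Book value $93,690.
Year 7: $299,695 × 4/55 = $21,796. Book value $71,894.

$71,894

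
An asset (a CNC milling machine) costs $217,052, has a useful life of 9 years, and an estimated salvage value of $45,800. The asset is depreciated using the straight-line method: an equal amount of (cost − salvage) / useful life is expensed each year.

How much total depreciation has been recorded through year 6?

Depreciable base = $217,052 − $45,800 = $171,252.
Annual expense = $171,252 / 9 = $19,028.
End of year 1: book value $198,024.
End of year 2: book value $178,996.
End of year 3: book value $159,968.
End of year 4: book value $140,940.
End of year 5: book value $121,912.
End of year 6: book value $102,884.
Accumulated through year 6 = $217,052 − $102,884 = $114,168.

$114,168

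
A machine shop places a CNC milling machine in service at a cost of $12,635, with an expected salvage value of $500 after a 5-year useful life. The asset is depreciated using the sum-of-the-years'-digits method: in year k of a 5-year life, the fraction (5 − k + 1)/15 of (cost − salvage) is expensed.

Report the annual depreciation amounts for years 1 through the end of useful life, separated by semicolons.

Depreciable base = $12,635 − $500 = $12,135.
Sum of the years' digits = 5+4+3+2+1 = 15.
Year 1: $12,135 × 5/15 = $4,045. Book value $8,590.
Year 2: $12,135 × 4/15 = $3,236. Book value $5,354.
Year 3: $12,135 × 3/15 = $2,427. Book value $2,927.
Year 4: $12,135 × 2/15 = $1,618. Book value $1,309.
Year 5: $12,135 × 1/15 = $809. Book value $500.

$4,045; $3,236; $2,427; $1,618; $809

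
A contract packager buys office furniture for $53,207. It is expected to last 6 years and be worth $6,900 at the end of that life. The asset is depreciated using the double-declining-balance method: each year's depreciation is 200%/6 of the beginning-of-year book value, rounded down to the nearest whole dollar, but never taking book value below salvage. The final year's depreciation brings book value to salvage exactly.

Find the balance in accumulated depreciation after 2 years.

Depreciable base = $53,207 − $6,900 = $46,307.
Year 1: ⌊$53,207 × 200%/6⌋ = $17,735. Book value $35,472.
Year 2: ⌊$35,472 × 200%/6⌋ = $11,824. Book value $23,648.
Accumulated through year 2 = $53,207 − $23,648 = $29,559.

$29,559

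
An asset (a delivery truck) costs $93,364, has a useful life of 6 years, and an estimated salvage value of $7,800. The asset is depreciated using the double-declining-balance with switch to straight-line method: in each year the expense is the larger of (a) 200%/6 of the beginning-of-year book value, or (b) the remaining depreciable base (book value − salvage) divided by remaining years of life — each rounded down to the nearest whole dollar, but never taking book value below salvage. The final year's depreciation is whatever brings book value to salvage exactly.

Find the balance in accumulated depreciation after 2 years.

Depreciable base = $93,364 − $7,800 = $85,564.
Year 1: DB = ⌊$93,364 × 200%/6⌋ = $31,121; SL = ⌊$85,564/6⌋ = $14,260 → take DB $31,121. Book value $62,243.
Year 2: DB = ⌊$62,243 × 200%/6⌋ = $20,747; SL = ⌊$54,443/5⌋ = $10,888 → take DB $20,747. Book value $41,496.
Accumulated through year 2 = $93,364 − $41,496 = $51,868.

$51,868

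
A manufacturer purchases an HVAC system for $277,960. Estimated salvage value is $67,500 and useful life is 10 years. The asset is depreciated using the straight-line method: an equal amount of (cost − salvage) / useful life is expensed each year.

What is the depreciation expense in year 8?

Depreciable base = $277,960 − $67,500 = $210,460.
Annual expense = $210,460 / 10 = $21,046.

$21,046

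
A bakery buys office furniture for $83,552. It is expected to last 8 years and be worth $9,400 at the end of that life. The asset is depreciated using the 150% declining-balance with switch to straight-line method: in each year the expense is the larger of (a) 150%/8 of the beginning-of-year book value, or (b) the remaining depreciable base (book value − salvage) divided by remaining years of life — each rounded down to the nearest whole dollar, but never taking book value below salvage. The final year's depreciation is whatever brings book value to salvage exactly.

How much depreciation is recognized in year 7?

$6,729

Depreciable base = $83,552 − $9,400 = $74,152.
Year 1: DB = ⌊$83,552 × 150%/8⌋ = $15,666; SL = ⌊$74,152/8⌋ = $9,269 → take DB $15,666. Book value $67,886.
Year 2: DB = ⌊$67,886 × 150%/8⌋ = $12,728; SL = ⌊$58,486/7⌋ = $8,355 → take DB $12,728. Book value $55,158.
Year 3: DB = ⌊$55,158 × 150%/8⌋ = $10,342; SL = ⌊$45,758/6⌋ = $7,626 → take DB $10,342. Book value $44,816.
Year 4: DB = ⌊$44,816 × 150%/8⌋ = $8,403; SL = ⌊$35,416/5⌋ = $7,083 → take DB $8,403. Book value $36,413.
Year 5: DB = ⌊$36,413 × 150%/8⌋ = $6,827; SL = ⌊$27,013/4⌋ = $6,753 → take DB $6,827. Book value $29,586.
Year 6: DB = ⌊$29,586 × 150%/8⌋ = $5,547; SL = ⌊$20,186/3⌋ = $6,728 → take SL $6,728. Book value $22,858.
Year 7: DB = ⌊$22,858 × 150%/8⌋ = $4,285; SL = ⌊$13,458/2⌋ = $6,729 → take SL $6,729. Book value $16,129.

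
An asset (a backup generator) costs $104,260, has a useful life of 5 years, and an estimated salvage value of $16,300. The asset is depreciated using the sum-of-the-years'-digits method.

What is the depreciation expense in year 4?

Depreciable base = $104,260 − $16,300 = $87,960.
Sum of the years' digits = 5+4+3+2+1 = 15.
Year 1: $87,960 × 5/15 = $29,320. Book value $74,940.
Year 2: $87,960 × 4/15 = $23,456. Book value $51,484.
Year 3: $87,960 × 3/15 = $17,592. Book value $33,892.
Year 4: $87,960 × 2/15 = $11,728. Book value $22,164.

$11,728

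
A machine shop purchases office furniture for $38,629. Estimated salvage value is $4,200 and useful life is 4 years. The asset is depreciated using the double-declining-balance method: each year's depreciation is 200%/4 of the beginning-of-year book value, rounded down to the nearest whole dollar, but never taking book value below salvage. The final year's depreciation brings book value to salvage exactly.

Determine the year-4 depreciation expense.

Depreciable base = $38,629 − $4,200 = $34,429.
Year 1: ⌊$38,629 × 200%/4⌋ = $19,314. Book value $19,315.
Year 2: ⌊$19,315 × 200%/4⌋ = $9,657. Book value $9,658.
Year 3: ⌊$9,658 × 200%/4⌋ = $4,829. Book value $4,829.
Year 4 (final): $4,829 − $4,200 = $629. Book value $4,200.

$629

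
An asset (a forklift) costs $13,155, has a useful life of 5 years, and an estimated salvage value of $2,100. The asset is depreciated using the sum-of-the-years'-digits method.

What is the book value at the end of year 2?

Depreciable base = $13,155 − $2,100 = $11,055.
Sum of the years' digits = 5+4+3+2+1 = 15.
Year 1: $11,055 × 5/15 = $3,685. Book value $9,470.
Year 2: $11,055 × 4/15 = $2,948. Book value $6,522.

$6,522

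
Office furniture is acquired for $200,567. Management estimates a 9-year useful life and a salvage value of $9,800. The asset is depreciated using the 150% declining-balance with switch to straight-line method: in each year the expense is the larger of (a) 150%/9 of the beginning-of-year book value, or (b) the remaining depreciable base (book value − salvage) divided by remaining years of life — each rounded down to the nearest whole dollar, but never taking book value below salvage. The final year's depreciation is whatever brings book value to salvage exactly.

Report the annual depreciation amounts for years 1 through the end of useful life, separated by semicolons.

Depreciable base = $200,567 − $9,800 = $190,767.
Year 1: DB = ⌊$200,567 × 150%/9⌋ = $33,427; SL = ⌊$190,767/9⌋ = $21,196 → take DB $33,427. Book value $167,140.
Year 2: DB = ⌊$167,140 × 150%/9⌋ = $27,856; SL = ⌊$157,340/8⌋ = $19,667 → take DB $27,856. Book value $139,284.
Year 3: DB = ⌊$139,284 × 150%/9⌋ = $23,214; SL = ⌊$129,484/7⌋ = $18,497 → take DB $23,214. Book value $116,070.
Year 4: DB = ⌊$116,070 × 150%/9⌋ = $19,345; SL = ⌊$106,270/6⌋ = $17,711 → take DB $19,345. Book value $96,725.
Year 5: DB = ⌊$96,725 × 150%/9⌋ = $16,120; SL = ⌊$86,925/5⌋ = $17,385 → take SL $17,385. Book value $79,340.
Year 6: DB = ⌊$79,340 × 150%/9⌋ = $13,223; SL = ⌊$69,540/4⌋ = $17,385 → take SL $17,385. Book value $61,955.
Year 7: DB = ⌊$61,955 × 150%/9⌋ = $10,325; SL = ⌊$52,155/3⌋ = $17,385 → take SL $17,385. Book value $44,570.
Year 8: DB = ⌊$44,570 × 150%/9⌋ = $7,428; SL = ⌊$34,770/2⌋ = $17,385 → take SL $17,385. Book value $27,185.
Year 9 (final): $27,185 − $9,800 = $17,385. Book value $9,800.

$33,427; $27,856; $23,214; $19,345; $17,385; $17,385; $17,385; $17,385; $17,385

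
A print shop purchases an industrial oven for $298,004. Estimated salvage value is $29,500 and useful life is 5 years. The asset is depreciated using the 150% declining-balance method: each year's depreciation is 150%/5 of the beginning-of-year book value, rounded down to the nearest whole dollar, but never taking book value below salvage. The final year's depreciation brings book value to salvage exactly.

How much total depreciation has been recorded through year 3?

Depreciable base = $298,004 − $29,500 = $268,504.
Year 1: ⌊$298,004 × 150%/5⌋ = $89,401. Book value $208,603.
Year 2: ⌊$208,603 × 150%/5⌋ = $62,580. Book value $146,023.
Year 3: ⌊$146,023 × 150%/5⌋ = $43,806. Book value $102,217.
Accumulated through year 3 = $298,004 − $102,217 = $195,787.

$195,787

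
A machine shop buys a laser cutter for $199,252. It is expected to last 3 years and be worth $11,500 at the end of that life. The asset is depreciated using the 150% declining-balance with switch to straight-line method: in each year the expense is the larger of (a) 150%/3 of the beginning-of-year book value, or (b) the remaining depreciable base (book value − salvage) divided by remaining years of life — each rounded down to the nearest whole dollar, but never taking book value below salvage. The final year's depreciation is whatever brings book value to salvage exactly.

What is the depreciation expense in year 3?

$38,313

Depreciable base = $199,252 − $11,500 = $187,752.
Year 1: DB = ⌊$199,252 × 150%/3⌋ = $99,626; SL = ⌊$187,752/3⌋ = $62,584 → take DB $99,626. Book value $99,626.
Year 2: DB = ⌊$99,626 × 150%/3⌋ = $49,813; SL = ⌊$88,126/2⌋ = $44,063 → take DB $49,813. Book value $49,813.
Year 3 (final): $49,813 − $11,500 = $38,313. Book value $11,500.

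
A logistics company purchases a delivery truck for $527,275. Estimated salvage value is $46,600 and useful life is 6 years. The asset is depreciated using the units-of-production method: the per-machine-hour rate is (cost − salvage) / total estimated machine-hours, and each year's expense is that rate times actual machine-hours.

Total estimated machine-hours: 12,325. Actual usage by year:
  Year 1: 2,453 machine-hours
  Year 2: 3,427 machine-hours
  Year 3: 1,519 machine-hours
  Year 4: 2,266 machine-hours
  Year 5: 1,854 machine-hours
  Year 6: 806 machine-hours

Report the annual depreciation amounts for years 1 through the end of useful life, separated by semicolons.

Depreciable base = $527,275 − $46,600 = $480,675.
Rate = $480,675 / 12,325 machine-hours = $39 per machine-hour.
Year 1: 2,453 × $39 = $95,667. Book value $431,608.
Year 2: 3,427 × $39 = $133,653. Book value $297,955.
Year 3: 1,519 × $39 = $59,241. Book value $238,714.
Year 4: 2,266 × $39 = $88,374. Book value $150,340.
Year 5: 1,854 × $39 = $72,306. Book value $78,034.
Year 6: 806 × $39 = $31,434. Book value $46,600.

$95,667; $133,653; $59,241; $88,374; $72,306; $31,434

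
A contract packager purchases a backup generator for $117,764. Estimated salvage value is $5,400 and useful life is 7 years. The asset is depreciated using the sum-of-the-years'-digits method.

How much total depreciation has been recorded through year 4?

$88,286

Depreciable base = $117,764 − $5,400 = $112,364.
Sum of the years' digits = 7+6+5+4+3+2+1 = 28.
Year 1: $112,364 × 7/28 = $28,091. Book value $89,673.
Year 2: $112,364 × 6/28 = $24,078. Book value $65,595.
Year 3: $112,364 × 5/28 = $20,065. Book value $45,530.
Year 4: $112,364 × 4/28 = $16,052. Book value $29,478.
Accumulated through year 4 = $117,764 − $29,478 = $88,286.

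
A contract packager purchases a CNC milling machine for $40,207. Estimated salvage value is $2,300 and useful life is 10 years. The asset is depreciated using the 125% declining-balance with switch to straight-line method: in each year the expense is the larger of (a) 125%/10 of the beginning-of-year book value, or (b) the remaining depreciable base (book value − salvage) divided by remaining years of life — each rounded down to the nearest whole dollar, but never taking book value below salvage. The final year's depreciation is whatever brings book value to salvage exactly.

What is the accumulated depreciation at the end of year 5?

Depreciable base = $40,207 − $2,300 = $37,907.
Year 1: DB = ⌊$40,207 × 125%/10⌋ = $5,025; SL = ⌊$37,907/10⌋ = $3,790 → take DB $5,025. Book value $35,182.
Year 2: DB = ⌊$35,182 × 125%/10⌋ = $4,397; SL = ⌊$32,882/9⌋ = $3,653 → take DB $4,397. Book value $30,785.
Year 3: DB = ⌊$30,785 × 125%/10⌋ = $3,848; SL = ⌊$28,485/8⌋ = $3,560 → take DB $3,848. Book value $26,937.
Year 4: DB = ⌊$26,937 × 125%/10⌋ = $3,367; SL = ⌊$24,637/7⌋ = $3,519 → take SL $3,519. Book value $23,418.
Year 5: DB = ⌊$23,418 × 125%/10⌋ = $2,927; SL = ⌊$21,118/6⌋ = $3,519 → take SL $3,519. Book value $19,899.
Accumulated through year 5 = $40,207 − $19,899 = $20,308.

$20,308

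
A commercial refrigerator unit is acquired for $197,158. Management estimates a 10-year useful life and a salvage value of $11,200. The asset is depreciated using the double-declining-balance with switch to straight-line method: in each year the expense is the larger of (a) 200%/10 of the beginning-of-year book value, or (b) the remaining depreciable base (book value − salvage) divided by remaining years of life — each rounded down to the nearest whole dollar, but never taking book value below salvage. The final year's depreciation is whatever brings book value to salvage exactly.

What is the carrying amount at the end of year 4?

$80,757

Depreciable base = $197,158 − $11,200 = $185,958.
Year 1: DB = ⌊$197,158 × 200%/10⌋ = $39,431; SL = ⌊$185,958/10⌋ = $18,595 → take DB $39,431. Book value $157,727.
Year 2: DB = ⌊$157,727 × 200%/10⌋ = $31,545; SL = ⌊$146,527/9⌋ = $16,280 → take DB $31,545. Book value $126,182.
Year 3: DB = ⌊$126,182 × 200%/10⌋ = $25,236; SL = ⌊$114,982/8⌋ = $14,372 → take DB $25,236. Book value $100,946.
Year 4: DB = ⌊$100,946 × 200%/10⌋ = $20,189; SL = ⌊$89,746/7⌋ = $12,820 → take DB $20,189. Book value $80,757.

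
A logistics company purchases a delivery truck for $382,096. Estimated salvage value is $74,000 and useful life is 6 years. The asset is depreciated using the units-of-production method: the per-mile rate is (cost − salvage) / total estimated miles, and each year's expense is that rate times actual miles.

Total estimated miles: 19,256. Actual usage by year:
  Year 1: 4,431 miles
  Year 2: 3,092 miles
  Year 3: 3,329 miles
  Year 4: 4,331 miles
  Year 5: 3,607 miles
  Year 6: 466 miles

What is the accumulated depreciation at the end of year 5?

Depreciable base = $382,096 − $74,000 = $308,096.
Rate = $308,096 / 19,256 miles = $16 per mile.
Year 1: 4,431 × $16 = $70,896. Book value $311,200.
Year 2: 3,092 × $16 = $49,472. Book value $261,728.
Year 3: 3,329 × $16 = $53,264. Book value $208,464.
Year 4: 4,331 × $16 = $69,296. Book value $139,168.
Year 5: 3,607 × $16 = $57,712. Book value $81,456.
Accumulated through year 5 = $382,096 − $81,456 = $300,640.

$300,640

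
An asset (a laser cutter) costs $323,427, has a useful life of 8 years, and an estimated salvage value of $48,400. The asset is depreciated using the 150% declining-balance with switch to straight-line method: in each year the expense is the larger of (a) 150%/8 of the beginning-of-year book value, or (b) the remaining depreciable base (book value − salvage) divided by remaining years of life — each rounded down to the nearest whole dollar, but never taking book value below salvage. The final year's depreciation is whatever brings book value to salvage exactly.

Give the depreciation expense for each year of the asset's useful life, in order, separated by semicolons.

$60,642; $49,272; $40,033; $32,527; $26,428; $22,041; $22,042; $22,042

Depreciable base = $323,427 − $48,400 = $275,027.
Year 1: DB = ⌊$323,427 × 150%/8⌋ = $60,642; SL = ⌊$275,027/8⌋ = $34,378 → take DB $60,642. Book value $262,785.
Year 2: DB = ⌊$262,785 × 150%/8⌋ = $49,272; SL = ⌊$214,385/7⌋ = $30,626 → take DB $49,272. Book value $213,513.
Year 3: DB = ⌊$213,513 × 150%/8⌋ = $40,033; SL = ⌊$165,113/6⌋ = $27,518 → take DB $40,033. Book value $173,480.
Year 4: DB = ⌊$173,480 × 150%/8⌋ = $32,527; SL = ⌊$125,080/5⌋ = $25,016 → take DB $32,527. Book value $140,953.
Year 5: DB = ⌊$140,953 × 150%/8⌋ = $26,428; SL = ⌊$92,553/4⌋ = $23,138 → take DB $26,428. Book value $114,525.
Year 6: DB = ⌊$114,525 × 150%/8⌋ = $21,473; SL = ⌊$66,125/3⌋ = $22,041 → take SL $22,041. Book value $92,484.
Year 7: DB = ⌊$92,484 × 150%/8⌋ = $17,340; SL = ⌊$44,084/2⌋ = $22,042 → take SL $22,042. Book value $70,442.
Year 8 (final): $70,442 − $48,400 = $22,042. Book value $48,400.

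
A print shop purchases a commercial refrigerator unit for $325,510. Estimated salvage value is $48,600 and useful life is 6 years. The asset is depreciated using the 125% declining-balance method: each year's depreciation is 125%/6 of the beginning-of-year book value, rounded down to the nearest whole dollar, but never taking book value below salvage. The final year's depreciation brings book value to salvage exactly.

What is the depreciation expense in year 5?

Depreciable base = $325,510 − $48,600 = $276,910.
Year 1: ⌊$325,510 × 125%/6⌋ = $67,814. Book value $257,696.
Year 2: ⌊$257,696 × 125%/6⌋ = $53,686. Book value $204,010.
Year 3: ⌊$204,010 × 125%/6⌋ = $42,502. Book value $161,508.
Year 4: ⌊$161,508 × 125%/6⌋ = $33,647. Book value $127,861.
Year 5: ⌊$127,861 × 125%/6⌋ = $26,637. Book value $101,224.

$26,637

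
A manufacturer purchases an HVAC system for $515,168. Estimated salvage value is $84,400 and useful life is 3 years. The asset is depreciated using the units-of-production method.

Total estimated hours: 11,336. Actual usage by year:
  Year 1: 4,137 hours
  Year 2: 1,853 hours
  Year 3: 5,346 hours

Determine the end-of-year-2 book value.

$287,548

Depreciable base = $515,168 − $84,400 = $430,768.
Rate = $430,768 / 11,336 hours = $38 per hour.
Year 1: 4,137 × $38 = $157,206. Book value $357,962.
Year 2: 1,853 × $38 = $70,414. Book value $287,548.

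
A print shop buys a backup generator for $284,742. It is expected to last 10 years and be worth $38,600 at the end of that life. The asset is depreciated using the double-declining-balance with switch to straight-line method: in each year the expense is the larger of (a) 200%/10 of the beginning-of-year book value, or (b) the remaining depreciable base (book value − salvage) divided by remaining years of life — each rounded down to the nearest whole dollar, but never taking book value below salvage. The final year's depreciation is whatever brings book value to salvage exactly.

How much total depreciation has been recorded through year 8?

Depreciable base = $284,742 − $38,600 = $246,142.
Year 1: DB = ⌊$284,742 × 200%/10⌋ = $56,948; SL = ⌊$246,142/10⌋ = $24,614 → take DB $56,948. Book value $227,794.
Year 2: DB = ⌊$227,794 × 200%/10⌋ = $45,558; SL = ⌊$189,194/9⌋ = $21,021 → take DB $45,558. Book value $182,236.
Year 3: DB = ⌊$182,236 × 200%/10⌋ = $36,447; SL = ⌊$143,636/8⌋ = $17,954 → take DB $36,447. Book value $145,789.
Year 4: DB = ⌊$145,789 × 200%/10⌋ = $29,157; SL = ⌊$107,189/7⌋ = $15,312 → take DB $29,157. Book value $116,632.
Year 5: DB = ⌊$116,632 × 200%/10⌋ = $23,326; SL = ⌊$78,032/6⌋ = $13,005 → take DB $23,326. Book value $93,306.
Year 6: DB = ⌊$93,306 × 200%/10⌋ = $18,661; SL = ⌊$54,706/5⌋ = $10,941 → take DB $18,661. Book value $74,645.
Year 7: DB = ⌊$74,645 × 200%/10⌋ = $14,929; SL = ⌊$36,045/4⌋ = $9,011 → take DB $14,929. Book value $59,716.
Year 8: DB = ⌊$59,716 × 200%/10⌋ = $11,943; SL = ⌊$21,116/3⌋ = $7,038 → take DB $11,943. Book value $47,773.
Accumulated through year 8 = $284,742 − $47,773 = $236,969.

$236,969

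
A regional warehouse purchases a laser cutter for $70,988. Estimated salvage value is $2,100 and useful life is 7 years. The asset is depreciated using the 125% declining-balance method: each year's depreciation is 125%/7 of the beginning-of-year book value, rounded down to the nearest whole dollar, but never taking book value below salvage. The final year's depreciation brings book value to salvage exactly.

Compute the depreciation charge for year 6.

$4,741

Depreciable base = $70,988 − $2,100 = $68,888.
Year 1: ⌊$70,988 × 125%/7⌋ = $12,676. Book value $58,312.
Year 2: ⌊$58,312 × 125%/7⌋ = $10,412. Book value $47,900.
Year 3: ⌊$47,900 × 125%/7⌋ = $8,553. Book value $39,347.
Year 4: ⌊$39,347 × 125%/7⌋ = $7,026. Book value $32,321.
Year 5: ⌊$32,321 × 125%/7⌋ = $5,771. Book value $26,550.
Year 6: ⌊$26,550 × 125%/7⌋ = $4,741. Book value $21,809.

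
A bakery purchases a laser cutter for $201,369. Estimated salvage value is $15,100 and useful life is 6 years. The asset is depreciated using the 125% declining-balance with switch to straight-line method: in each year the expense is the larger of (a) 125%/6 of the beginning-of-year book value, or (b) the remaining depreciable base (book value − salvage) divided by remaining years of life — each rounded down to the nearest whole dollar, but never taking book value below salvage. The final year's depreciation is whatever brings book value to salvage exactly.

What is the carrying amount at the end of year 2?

Depreciable base = $201,369 − $15,100 = $186,269.
Year 1: DB = ⌊$201,369 × 125%/6⌋ = $41,951; SL = ⌊$186,269/6⌋ = $31,044 → take DB $41,951. Book value $159,418.
Year 2: DB = ⌊$159,418 × 125%/6⌋ = $33,212; SL = ⌊$144,318/5⌋ = $28,863 → take DB $33,212. Book value $126,206.

$126,206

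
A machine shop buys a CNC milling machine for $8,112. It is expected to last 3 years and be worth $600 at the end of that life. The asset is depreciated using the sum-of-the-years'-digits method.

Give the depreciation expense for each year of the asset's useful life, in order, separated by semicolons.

Depreciable base = $8,112 − $600 = $7,512.
Sum of the years' digits = 3+2+1 = 6.
Year 1: $7,512 × 3/6 = $3,756. Book value $4,356.
Year 2: $7,512 × 2/6 = $2,504. Book value $1,852.
Year 3: $7,512 × 1/6 = $1,252. Book value $600.

$3,756; $2,504; $1,252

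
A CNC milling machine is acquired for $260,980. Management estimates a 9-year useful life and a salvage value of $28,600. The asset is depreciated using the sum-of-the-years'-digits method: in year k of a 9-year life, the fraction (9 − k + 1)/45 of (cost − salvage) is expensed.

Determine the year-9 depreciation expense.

$5,164

Depreciable base = $260,980 − $28,600 = $232,380.
Sum of the years' digits = 9+8+7+6+5+4+3+2+1 = 45.
Year 1: $232,380 × 9/45 = $46,476. Book value $214,504.
Year 2: $232,380 × 8/45 = $41,312. Book value $173,192.
Year 3: $232,380 × 7/45 = $36,148. Book value $137,044.
Year 4: $232,380 × 6/45 = $30,984. Book value $106,060.
Year 5: $232,380 × 5/45 = $25,820. Book value $80,240.
Year 6: $232,380 × 4/45 = $20,656. Book value $59,584.
Year 7: $232,380 × 3/45 = $15,492. Book value $44,092.
Year 8: $232,380 × 2/45 = $10,328. Book value $33,764.
Year 9: $232,380 × 1/45 = $5,164. Book value $28,600.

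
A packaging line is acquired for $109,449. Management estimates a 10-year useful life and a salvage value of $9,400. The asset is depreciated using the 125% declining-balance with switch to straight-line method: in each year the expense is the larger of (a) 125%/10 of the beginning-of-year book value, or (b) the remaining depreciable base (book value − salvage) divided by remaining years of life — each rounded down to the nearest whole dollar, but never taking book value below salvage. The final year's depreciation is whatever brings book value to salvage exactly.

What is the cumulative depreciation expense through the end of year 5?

$54,417

Depreciable base = $109,449 − $9,400 = $100,049.
Year 1: DB = ⌊$109,449 × 125%/10⌋ = $13,681; SL = ⌊$100,049/10⌋ = $10,004 → take DB $13,681. Book value $95,768.
Year 2: DB = ⌊$95,768 × 125%/10⌋ = $11,971; SL = ⌊$86,368/9⌋ = $9,596 → take DB $11,971. Book value $83,797.
Year 3: DB = ⌊$83,797 × 125%/10⌋ = $10,474; SL = ⌊$74,397/8⌋ = $9,299 → take DB $10,474. Book value $73,323.
Year 4: DB = ⌊$73,323 × 125%/10⌋ = $9,165; SL = ⌊$63,923/7⌋ = $9,131 → take DB $9,165. Book value $64,158.
Year 5: DB = ⌊$64,158 × 125%/10⌋ = $8,019; SL = ⌊$54,758/6⌋ = $9,126 → take SL $9,126. Book value $55,032.
Accumulated through year 5 = $109,449 − $55,032 = $54,417.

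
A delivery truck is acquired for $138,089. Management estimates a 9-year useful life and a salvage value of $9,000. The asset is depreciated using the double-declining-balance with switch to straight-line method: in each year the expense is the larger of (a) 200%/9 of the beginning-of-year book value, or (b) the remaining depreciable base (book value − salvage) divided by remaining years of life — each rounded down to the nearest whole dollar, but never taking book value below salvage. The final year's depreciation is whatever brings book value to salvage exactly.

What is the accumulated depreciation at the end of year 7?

$114,708

Depreciable base = $138,089 − $9,000 = $129,089.
Year 1: DB = ⌊$138,089 × 200%/9⌋ = $30,686; SL = ⌊$129,089/9⌋ = $14,343 → take DB $30,686. Book value $107,403.
Year 2: DB = ⌊$107,403 × 200%/9⌋ = $23,867; SL = ⌊$98,403/8⌋ = $12,300 → take DB $23,867. Book value $83,536.
Year 3: DB = ⌊$83,536 × 200%/9⌋ = $18,563; SL = ⌊$74,536/7⌋ = $10,648 → take DB $18,563. Book value $64,973.
Year 4: DB = ⌊$64,973 × 200%/9⌋ = $14,438; SL = ⌊$55,973/6⌋ = $9,328 → take DB $14,438. Book value $50,535.
Year 5: DB = ⌊$50,535 × 200%/9⌋ = $11,230; SL = ⌊$41,535/5⌋ = $8,307 → take DB $11,230. Book value $39,305.
Year 6: DB = ⌊$39,305 × 200%/9⌋ = $8,734; SL = ⌊$30,305/4⌋ = $7,576 → take DB $8,734. Book value $30,571.
Year 7: DB = ⌊$30,571 × 200%/9⌋ = $6,793; SL = ⌊$21,571/3⌋ = $7,190 → take SL $7,190. Book value $23,381.
Accumulated through year 7 = $138,089 − $23,381 = $114,708.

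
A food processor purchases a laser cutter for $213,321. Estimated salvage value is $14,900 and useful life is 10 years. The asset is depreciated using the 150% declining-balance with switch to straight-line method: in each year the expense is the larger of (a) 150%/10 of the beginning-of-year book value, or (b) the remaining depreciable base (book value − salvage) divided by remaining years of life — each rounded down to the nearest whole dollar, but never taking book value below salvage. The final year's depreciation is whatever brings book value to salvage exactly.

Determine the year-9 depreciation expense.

Depreciable base = $213,321 − $14,900 = $198,421.
Year 1: DB = ⌊$213,321 × 150%/10⌋ = $31,998; SL = ⌊$198,421/10⌋ = $19,842 → take DB $31,998. Book value $181,323.
Year 2: DB = ⌊$181,323 × 150%/10⌋ = $27,198; SL = ⌊$166,423/9⌋ = $18,491 → take DB $27,198. Book value $154,125.
Year 3: DB = ⌊$154,125 × 150%/10⌋ = $23,118; SL = ⌊$139,225/8⌋ = $17,403 → take DB $23,118. Book value $131,007.
Year 4: DB = ⌊$131,007 × 150%/10⌋ = $19,651; SL = ⌊$116,107/7⌋ = $16,586 → take DB $19,651. Book value $111,356.
Year 5: DB = ⌊$111,356 × 150%/10⌋ = $16,703; SL = ⌊$96,456/6⌋ = $16,076 → take DB $16,703. Book value $94,653.
Year 6: DB = ⌊$94,653 × 150%/10⌋ = $14,197; SL = ⌊$79,753/5⌋ = $15,950 → take SL $15,950. Book value $78,703.
Year 7: DB = ⌊$78,703 × 150%/10⌋ = $11,805; SL = ⌊$63,803/4⌋ = $15,950 → take SL $15,950. Book value $62,753.
Year 8: DB = ⌊$62,753 × 150%/10⌋ = $9,412; SL = ⌊$47,853/3⌋ = $15,951 → take SL $15,951. Book value $46,802.
Year 9: DB = ⌊$46,802 × 150%/10⌋ = $7,020; SL = ⌊$31,902/2⌋ = $15,951 → take SL $15,951. Book value $30,851.

$15,951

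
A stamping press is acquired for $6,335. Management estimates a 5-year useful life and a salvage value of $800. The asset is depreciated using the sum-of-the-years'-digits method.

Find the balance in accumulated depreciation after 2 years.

$3,321

Depreciable base = $6,335 − $800 = $5,535.
Sum of the years' digits = 5+4+3+2+1 = 15.
Year 1: $5,535 × 5/15 = $1,845. Book value $4,490.
Year 2: $5,535 × 4/15 = $1,476. Book value $3,014.
Accumulated through year 2 = $6,335 − $3,014 = $3,321.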